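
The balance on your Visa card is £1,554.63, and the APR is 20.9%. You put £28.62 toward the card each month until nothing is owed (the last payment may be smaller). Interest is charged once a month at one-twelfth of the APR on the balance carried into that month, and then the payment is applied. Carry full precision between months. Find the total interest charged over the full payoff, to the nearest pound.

£3,285

Monthly rate r = 20.9%/12 = 1.74167% = 0.0174167.
Payoff takes n = ⌈−ln(1 − rB₀/P)/ln(1+r)⌉ = ⌈169.113⌉ = 170 payments; the last is £3.27.
Total paid = 169·£28.62 + £3.27 = £4,840.05.
Total interest = total paid − principal = £4,840.05 − £1,554.63 = £3,285.42.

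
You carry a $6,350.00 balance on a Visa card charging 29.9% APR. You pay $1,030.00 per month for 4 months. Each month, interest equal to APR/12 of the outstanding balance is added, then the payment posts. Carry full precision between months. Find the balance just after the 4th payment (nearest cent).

Monthly rate r = 29.9%/12 = 2.49167% = 0.0249167.
Each month: B ← B·(1+r) − $1,030.00.
Month 1: interest $158.22; balance after payment $5,478.22.
Month 2: interest $136.50; balance after payment $4,584.72.
Month 3: interest $114.24; balance after payment $3,668.96.
Month 4: interest $91.42; balance after payment $2,730.37.

$2,730.37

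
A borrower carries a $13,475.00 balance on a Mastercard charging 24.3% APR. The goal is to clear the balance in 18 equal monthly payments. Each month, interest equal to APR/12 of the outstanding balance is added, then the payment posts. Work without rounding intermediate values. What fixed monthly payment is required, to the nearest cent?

Monthly rate r = 24.3%/12 = 2.025% = 0.02025.
Level-payment amortization: P = B₀·r / (1 − (1+r)^(−n)) = 13475.00·0.02025 / (1 − 1.02025^(−18)).
Denominator 1 − (1+r)^(−18) = 0.302922383.
P = 272.869 / 0.302922383 ≈ 900.79.

$900.79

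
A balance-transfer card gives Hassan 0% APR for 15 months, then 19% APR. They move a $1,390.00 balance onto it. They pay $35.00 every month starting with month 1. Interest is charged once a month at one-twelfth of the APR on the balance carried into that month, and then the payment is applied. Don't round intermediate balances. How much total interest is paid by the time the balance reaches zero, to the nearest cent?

$241.14

Promo months 1–15 at r₀ = 0%/12 = 0; months 16+ at r₁ = 19%/12 = 0.0158333.
After month 15 (no interest yet): B = $1,390.00 − 15·$35.00 = $865.00.
Then at r₁ with $35.00/mo: n₂ = −ln(1 − r₁·B/P)/ln(1+r₁) ≈ 31.60 → 32 more payments.
Total paid = 46·$35.00 + $21.14 = $1,631.14; interest = $1,631.14 − $1,390.00 = $241.14.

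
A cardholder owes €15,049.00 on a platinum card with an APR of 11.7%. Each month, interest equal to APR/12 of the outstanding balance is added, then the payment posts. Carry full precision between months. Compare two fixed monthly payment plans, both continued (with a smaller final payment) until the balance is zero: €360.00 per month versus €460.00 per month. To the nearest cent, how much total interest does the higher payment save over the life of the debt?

Monthly rate r = 11.7%/12 = 0.975% = 0.00975.
At €360.00/mo: n = ⌈−ln(1 − rB₀/P)/ln(1+r)⌉ = 54 payments (last €344.66); total interest = total paid − €15,049.00 = €4,375.66.
At €460.00/mo: 40 payments (last €272.93); total interest €3,163.93.
Interest saved = €4,375.66 − €3,163.93 = €1,211.73.

€1,211.73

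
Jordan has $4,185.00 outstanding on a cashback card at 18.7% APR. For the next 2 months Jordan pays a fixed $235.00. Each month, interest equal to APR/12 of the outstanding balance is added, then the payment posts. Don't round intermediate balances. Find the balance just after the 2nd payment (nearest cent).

$3,842.79

Monthly rate r = 18.7%/12 = 1.55833% = 0.0155833.
Each month: B ← B·(1+r) − $235.00.
Month 1: interest $65.22; balance after payment $4,015.22.
Month 2: interest $62.57; balance after payment $3,842.79.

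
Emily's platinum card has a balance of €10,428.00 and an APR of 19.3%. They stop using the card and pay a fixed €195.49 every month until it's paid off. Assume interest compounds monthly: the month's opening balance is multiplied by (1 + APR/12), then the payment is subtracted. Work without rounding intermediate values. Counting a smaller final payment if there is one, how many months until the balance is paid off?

123 months

Monthly rate r = 19.3%/12 = 1.60833% = 0.0160833.
Recurrence: B ← B·(1+r) − €195.49.
Month 1: interest €167.72; balance after payment €10,400.23.
Month 2: interest €167.27; balance after payment €10,372.01.
Closed form: n = −ln(1 − rB₀/P)/ln(1+r) = −ln(0.14207)/ln(1.01608) ≈ 122.306, so the balance reaches zero during payment 123.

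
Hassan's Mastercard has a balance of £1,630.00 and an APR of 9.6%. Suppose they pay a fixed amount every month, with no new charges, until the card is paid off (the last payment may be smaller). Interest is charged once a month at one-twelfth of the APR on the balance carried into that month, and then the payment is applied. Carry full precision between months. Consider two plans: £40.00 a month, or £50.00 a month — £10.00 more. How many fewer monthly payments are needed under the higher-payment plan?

Monthly rate r = 9.6%/12 = 0.8% = 0.008.
At £40.00/mo: n = ⌈−ln(1 − rB₀/P)/ln(1+r)⌉ = 50 payments (last £20.55); total interest = total paid − £1,630.00 = £350.55.
At £50.00/mo: 38 payments (last £46.23); total interest £266.23.
Payments saved = 50 − 38 = 12.

12 fewer payments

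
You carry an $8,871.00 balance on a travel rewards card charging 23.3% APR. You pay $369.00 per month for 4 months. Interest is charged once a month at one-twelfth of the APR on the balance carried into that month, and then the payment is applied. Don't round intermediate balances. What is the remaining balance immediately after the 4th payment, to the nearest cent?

Monthly rate r = 23.3%/12 = 1.94167% = 0.0194167.
Each month: B ← B·(1+r) − $369.00.
Month 1: interest $172.25; balance after payment $8,674.25.
Month 2: interest $168.42; balance after payment $8,473.67.
Month 3: interest $164.53; balance after payment $8,269.20.
Month 4: interest $160.56; balance after payment $8,060.76.

$8,060.76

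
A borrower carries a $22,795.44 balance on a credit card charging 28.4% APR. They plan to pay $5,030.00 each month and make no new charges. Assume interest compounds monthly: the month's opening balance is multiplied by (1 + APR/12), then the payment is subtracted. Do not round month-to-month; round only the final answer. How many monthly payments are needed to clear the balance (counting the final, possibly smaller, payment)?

Monthly rate r = 28.4%/12 = 2.36667% = 0.0236667.
Recurrence: B ← B·(1+r) − $5,030.00.
Month 1: interest $539.49; balance after payment $18,304.93.
Month 2: interest $433.22; balance after payment $13,708.15.
Month 3: interest $324.43; balance after payment $9,002.57.
Month 4: interest $213.06; balance after payment $4,185.64.
Month 5: interest $99.06; balance after payment $0.00.

5 payments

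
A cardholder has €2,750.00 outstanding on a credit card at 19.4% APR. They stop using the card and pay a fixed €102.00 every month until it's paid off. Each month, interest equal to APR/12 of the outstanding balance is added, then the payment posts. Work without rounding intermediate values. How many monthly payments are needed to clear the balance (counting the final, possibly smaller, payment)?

Monthly rate r = 19.4%/12 = 1.61667% = 0.0161667.
Recurrence: B ← B·(1+r) − €102.00.
Month 1: interest €44.46; balance after payment €2,692.46.
Month 2: interest €43.53; balance after payment €2,633.99.
Closed form: n = −ln(1 − rB₀/P)/ln(1+r) = −ln(0.56413)/ln(1.01617) ≈ 35.696, so the balance reaches zero during payment 36.

36 months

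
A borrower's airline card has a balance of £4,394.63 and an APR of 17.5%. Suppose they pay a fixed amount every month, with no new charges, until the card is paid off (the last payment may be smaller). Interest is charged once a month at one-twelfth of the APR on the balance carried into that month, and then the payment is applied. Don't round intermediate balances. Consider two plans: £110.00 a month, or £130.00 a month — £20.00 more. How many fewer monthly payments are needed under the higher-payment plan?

Monthly rate r = 17.5%/12 = 1.45833% = 0.0145833.
At £110.00/mo: n = ⌈−ln(1 − rB₀/P)/ln(1+r)⌉ = 61 payments (last £38.78); total interest = total paid − £4,394.63 = £2,244.15.
At £130.00/mo: 47 payments (last £118.87); total interest £1,704.24.
Payments saved = 61 − 47 = 14.

14 fewer payments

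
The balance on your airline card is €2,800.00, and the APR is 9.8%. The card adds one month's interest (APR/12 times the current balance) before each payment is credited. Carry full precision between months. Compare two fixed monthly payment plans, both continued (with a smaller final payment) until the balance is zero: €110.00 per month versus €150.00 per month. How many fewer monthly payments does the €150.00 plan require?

Monthly rate r = 9.8%/12 = 0.816667% = 0.00816667.
At €110.00/mo: n = ⌈−ln(1 − rB₀/P)/ln(1+r)⌉ = 29 payments (last €71.82); total interest = total paid − €2,800.00 = €351.82.
At €150.00/mo: 21 payments (last €50.46); total interest €250.46.
Payments saved = 29 − 21 = 8.

8 fewer payments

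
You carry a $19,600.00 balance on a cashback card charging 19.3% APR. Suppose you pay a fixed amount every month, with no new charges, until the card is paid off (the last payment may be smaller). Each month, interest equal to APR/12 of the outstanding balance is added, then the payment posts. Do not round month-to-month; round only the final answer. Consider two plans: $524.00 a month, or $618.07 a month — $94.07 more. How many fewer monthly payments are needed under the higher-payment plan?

Monthly rate r = 19.3%/12 = 1.60833% = 0.0160833.
At $524.00/mo: n = ⌈−ln(1 − rB₀/P)/ln(1+r)⌉ = 58 payments (last $356.21); total interest = total paid − $19,600.00 = $10,624.21.
At $618.07/mo: 45 payments (last $441.53); total interest $8,036.61.
Payments saved = 58 − 45 = 13.

13 fewer payments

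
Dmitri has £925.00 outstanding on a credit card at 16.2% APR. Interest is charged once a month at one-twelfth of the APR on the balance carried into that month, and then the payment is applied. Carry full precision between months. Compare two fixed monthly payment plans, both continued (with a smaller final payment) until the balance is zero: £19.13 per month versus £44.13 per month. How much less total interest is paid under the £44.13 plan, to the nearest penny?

Monthly rate r = 16.2%/12 = 1.35% = 0.0135.
At £19.13/mo: n = ⌈−ln(1 − rB₀/P)/ln(1+r)⌉ = 79 payments (last £16.87); total interest = total paid − £925.00 = £584.01.
At £44.13/mo: 25 payments (last £35.61); total interest £169.73.
Interest saved = £584.01 − £169.73 = £414.28.

£414.28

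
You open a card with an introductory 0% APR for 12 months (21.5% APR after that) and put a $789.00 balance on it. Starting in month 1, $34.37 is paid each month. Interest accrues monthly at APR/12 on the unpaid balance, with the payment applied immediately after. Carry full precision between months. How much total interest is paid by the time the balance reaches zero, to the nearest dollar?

Promo months 1–12 at r₀ = 0%/12 = 0; months 13+ at r₁ = 21.5%/12 = 0.0179167.
After month 12 (no interest yet): B = $789.00 − 12·$34.37 = $376.56.
Then at r₁ with $34.37/mo: n₂ = −ln(1 − r₁·B/P)/ln(1+r₁) ≈ 12.31 → 13 more payments.
Total paid = 24·$34.37 + $10.57 = $835.45; interest = $835.45 − $789.00 = $46.45.

$46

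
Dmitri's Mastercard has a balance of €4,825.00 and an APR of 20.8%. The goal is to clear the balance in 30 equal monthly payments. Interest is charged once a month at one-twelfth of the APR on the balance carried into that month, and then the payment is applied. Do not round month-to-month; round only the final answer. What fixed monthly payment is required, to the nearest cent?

€207.62

Monthly rate r = 20.8%/12 = 1.73333% = 0.0173333.
Level-payment amortization: P = B₀·r / (1 − (1+r)^(−n)) = 4825.00·0.0173333 / (1 − 1.01733^(−30)).
Denominator 1 − (1+r)^(−30) = 0.402824801.
P = 83.6333 / 0.402824801 ≈ 207.62.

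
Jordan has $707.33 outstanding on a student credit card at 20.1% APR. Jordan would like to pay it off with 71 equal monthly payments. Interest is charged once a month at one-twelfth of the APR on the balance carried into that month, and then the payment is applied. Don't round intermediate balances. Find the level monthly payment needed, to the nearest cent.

Monthly rate r = 20.1%/12 = 1.675% = 0.01675.
Level-payment amortization: P = B₀·r / (1 − (1+r)^(−n)) = 707.33·0.01675 / (1 − 1.01675^(−71)).
Denominator 1 − (1+r)^(−71) = 0.6925368.
P = 11.8478 / 0.6925368 ≈ 17.11.

$17.11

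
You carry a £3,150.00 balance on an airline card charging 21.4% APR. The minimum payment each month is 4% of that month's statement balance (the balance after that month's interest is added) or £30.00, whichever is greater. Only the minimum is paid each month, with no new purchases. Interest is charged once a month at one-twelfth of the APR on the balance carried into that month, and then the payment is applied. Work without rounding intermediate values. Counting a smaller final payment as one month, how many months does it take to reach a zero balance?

96 months

Monthly rate r = 21.4%/12 = 1.78333% = 0.0178333.
While 4% of the post-interest balance exceeds £30.00, each month B ← (B·(1+r))·(1 − 0.04), i.e. B shrinks by the factor (1+r)·0.96 = 0.97712.
This holds for months 1–63. Entering month 64 the balance is £732.87; 4% of the post-interest balance is now below £30.00, so the flat £30.00 minimum applies from here.
From month 64 a fixed £30.00 at rate r clears £732.87 in 33 more payments. Total: 63 + 33 = 96 months.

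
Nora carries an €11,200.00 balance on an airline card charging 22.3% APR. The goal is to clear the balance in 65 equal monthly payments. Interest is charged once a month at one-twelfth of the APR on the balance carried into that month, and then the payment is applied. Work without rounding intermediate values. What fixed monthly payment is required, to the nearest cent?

€298.25

Monthly rate r = 22.3%/12 = 1.85833% = 0.0185833.
Level-payment amortization: P = B₀·r / (1 − (1+r)^(−n)) = 11200.00·0.0185833 / (1 − 1.01858^(−65)).
Denominator 1 − (1+r)^(−65) = 0.697849562.
P = 208.133 / 0.697849562 ≈ 298.25.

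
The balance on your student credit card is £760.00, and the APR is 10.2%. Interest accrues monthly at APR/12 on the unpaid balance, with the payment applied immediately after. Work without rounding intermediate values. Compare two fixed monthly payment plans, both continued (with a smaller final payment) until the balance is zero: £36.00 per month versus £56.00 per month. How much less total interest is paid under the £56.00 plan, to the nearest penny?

Monthly rate r = 10.2%/12 = 0.85% = 0.0085.
At £36.00/mo: n = ⌈−ln(1 − rB₀/P)/ln(1+r)⌉ = 24 payments (last £13.22); total interest = total paid − £760.00 = £81.22.
At £56.00/mo: 15 payments (last £27.01); total interest £51.01.
Interest saved = £81.22 − £51.01 = £30.21.

£30.21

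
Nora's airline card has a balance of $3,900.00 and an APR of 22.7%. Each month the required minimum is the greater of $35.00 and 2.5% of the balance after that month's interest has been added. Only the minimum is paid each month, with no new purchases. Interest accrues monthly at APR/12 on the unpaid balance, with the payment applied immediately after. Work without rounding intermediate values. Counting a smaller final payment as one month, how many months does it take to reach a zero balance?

232 months

Monthly rate r = 22.7%/12 = 1.89167% = 0.0189167.
While 2.5% of the post-interest balance exceeds $35.00, each month B ← (B·(1+r))·(1 − 0.025), i.e. B shrinks by the factor (1+r)·0.975 = 0.99344.
This holds for months 1–159. Entering month 160 the balance is $1,370.40; 2.5% of the post-interest balance is now below $35.00, so the flat $35.00 minimum applies from here.
From month 160 a fixed $35.00 at rate r clears $1,370.40 in 73 more payments. Total: 159 + 73 = 232 months.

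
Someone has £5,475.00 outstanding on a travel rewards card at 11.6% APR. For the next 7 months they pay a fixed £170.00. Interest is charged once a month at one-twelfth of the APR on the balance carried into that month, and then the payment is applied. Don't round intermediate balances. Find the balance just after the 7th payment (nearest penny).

Monthly rate r = 11.6%/12 = 0.966667% = 0.00966667.
Each month: B ← B·(1+r) − £170.00.
Month 1: interest £52.93; balance after payment £5,357.93.
Month 2: interest £51.79; balance after payment £5,239.72.
Month 3: interest £50.65; balance after payment £5,120.37.
Month 4: interest £49.50; balance after payment £4,999.87.
Month 5: interest £48.33; balance after payment £4,878.20.
Month 6: interest £47.16; balance after payment £4,755.35.
Month 7: interest £45.97; balance after payment £4,631.32.

£4,631.32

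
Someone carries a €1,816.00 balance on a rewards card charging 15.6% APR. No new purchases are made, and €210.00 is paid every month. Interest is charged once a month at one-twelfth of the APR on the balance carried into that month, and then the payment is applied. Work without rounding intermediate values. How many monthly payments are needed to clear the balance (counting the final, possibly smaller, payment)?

Monthly rate r = 15.6%/12 = 1.3% = 0.013.
Recurrence: B ← B·(1+r) − €210.00.
Month 1: interest €23.61; balance after payment €1,629.61.
Month 2: interest €21.18; balance after payment €1,440.79.
Closed form: n = −ln(1 − rB₀/P)/ln(1+r) = −ln(0.88758)/ln(1.013) ≈ 9.233, so the balance reaches zero during payment 10.

10 payments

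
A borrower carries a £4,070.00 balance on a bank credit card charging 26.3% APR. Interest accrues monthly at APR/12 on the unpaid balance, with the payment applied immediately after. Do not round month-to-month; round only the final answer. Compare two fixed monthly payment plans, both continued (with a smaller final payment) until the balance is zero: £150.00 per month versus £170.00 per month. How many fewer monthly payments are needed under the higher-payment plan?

7 fewer payments

Monthly rate r = 26.3%/12 = 2.19167% = 0.0219167.
At £150.00/mo: n = ⌈−ln(1 − rB₀/P)/ln(1+r)⌉ = 42 payments (last £98.49); total interest = total paid − £4,070.00 = £2,178.49.
At £170.00/mo: 35 payments (last £53.04); total interest £1,763.04.
Payments saved = 42 − 35 = 7.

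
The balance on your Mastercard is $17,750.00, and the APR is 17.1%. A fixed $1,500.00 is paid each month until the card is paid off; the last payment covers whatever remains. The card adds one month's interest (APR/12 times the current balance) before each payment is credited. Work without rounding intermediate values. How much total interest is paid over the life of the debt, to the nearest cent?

$1,828.10

Monthly rate r = 17.1%/12 = 1.425% = 0.01425.
Payoff takes n = ⌈−ln(1 − rB₀/P)/ln(1+r)⌉ = ⌈13.052⌉ = 14 payments; the last is $78.10.
Total paid = 13·$1,500.00 + $78.10 = $19,578.10.
Total interest = total paid − principal = $19,578.10 − $17,750.00 = $1,828.10.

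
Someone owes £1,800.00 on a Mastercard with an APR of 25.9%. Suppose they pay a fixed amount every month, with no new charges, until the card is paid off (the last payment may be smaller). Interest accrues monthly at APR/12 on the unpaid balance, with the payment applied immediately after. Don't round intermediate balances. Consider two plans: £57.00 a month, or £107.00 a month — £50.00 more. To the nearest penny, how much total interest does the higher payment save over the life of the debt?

£794.27

Monthly rate r = 25.9%/12 = 2.15833% = 0.0215833.
At £57.00/mo: n = ⌈−ln(1 − rB₀/P)/ln(1+r)⌉ = 54 payments (last £33.87); total interest = total paid − £1,800.00 = £1,254.87.
At £107.00/mo: 22 payments (last £13.60); total interest £460.60.
Interest saved = £1,254.87 − £460.60 = £794.27.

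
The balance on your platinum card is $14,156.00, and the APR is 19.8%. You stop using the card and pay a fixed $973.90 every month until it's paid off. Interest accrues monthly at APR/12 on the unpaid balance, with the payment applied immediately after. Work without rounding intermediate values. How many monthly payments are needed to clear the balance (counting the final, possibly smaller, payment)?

Monthly rate r = 19.8%/12 = 1.65% = 0.0165.
Recurrence: B ← B·(1+r) − $973.90.
Month 1: interest $233.57; balance after payment $13,415.67.
Month 2: interest $221.36; balance after payment $12,663.13.
Closed form: n = −ln(1 − rB₀/P)/ln(1+r) = −ln(0.76017)/ln(1.0165) ≈ 16.756, so the balance reaches zero during payment 17.

17 payments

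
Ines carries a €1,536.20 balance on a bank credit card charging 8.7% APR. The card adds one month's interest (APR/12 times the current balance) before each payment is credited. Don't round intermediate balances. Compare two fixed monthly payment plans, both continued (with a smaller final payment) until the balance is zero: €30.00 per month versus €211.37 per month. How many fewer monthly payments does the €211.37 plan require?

57 fewer payments

Monthly rate r = 8.7%/12 = 0.725% = 0.00725.
At €30.00/mo: n = ⌈−ln(1 − rB₀/P)/ln(1+r)⌉ = 65 payments (last €7.05); total interest = total paid − €1,536.20 = €390.85.
At €211.37/mo: 8 payments (last €104.47); total interest €47.86.
Payments saved = 65 − 8 = 57.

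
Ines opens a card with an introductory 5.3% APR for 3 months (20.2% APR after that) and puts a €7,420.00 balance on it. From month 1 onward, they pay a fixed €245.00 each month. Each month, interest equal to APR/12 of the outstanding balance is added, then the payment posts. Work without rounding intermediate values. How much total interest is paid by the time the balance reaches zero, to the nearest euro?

€2,519

Promo months 1–3 at r₀ = 5.3%/12 = 0.00441667; months 4+ at r₁ = 20.2%/12 = 0.0168333.
After month 3: iterate B ← B·(1+r₀) − €245.00 for 3 months → €6,780.50.
Then at r₁ with €245.00/mo: n₂ = −ln(1 − r₁·B/P)/ln(1+r₁) ≈ 37.57 → 38 more payments.
Total paid = 40·€245.00 + €139.47 = €9,939.47; interest = €9,939.47 − €7,420.00 = €2,519.47.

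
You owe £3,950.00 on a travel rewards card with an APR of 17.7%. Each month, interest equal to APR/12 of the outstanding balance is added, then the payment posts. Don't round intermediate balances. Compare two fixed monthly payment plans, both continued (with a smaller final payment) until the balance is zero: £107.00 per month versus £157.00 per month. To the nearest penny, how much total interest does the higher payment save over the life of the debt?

Monthly rate r = 17.7%/12 = 1.475% = 0.01475.
At £107.00/mo: n = ⌈−ln(1 − rB₀/P)/ln(1+r)⌉ = 54 payments (last £75.72); total interest = total paid − £3,950.00 = £1,796.72.
At £157.00/mo: 32 payments (last £106.09); total interest £1,023.09.
Interest saved = £1,796.72 − £1,023.09 = £773.63.

£773.63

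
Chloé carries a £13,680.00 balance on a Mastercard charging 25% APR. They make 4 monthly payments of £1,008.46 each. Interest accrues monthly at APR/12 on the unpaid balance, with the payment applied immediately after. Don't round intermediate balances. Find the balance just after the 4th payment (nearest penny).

£10,694.46

Monthly rate r = 25%/12 = 2.08333% = 0.0208333.
Each month: B ← B·(1+r) − £1,008.46.
Month 1: interest £285.00; balance after payment £12,956.54.
Month 2: interest £269.93; balance after payment £12,218.01.
Month 3: interest £254.54; balance after payment £11,464.09.
Month 4: interest £238.84; balance after payment £10,694.46.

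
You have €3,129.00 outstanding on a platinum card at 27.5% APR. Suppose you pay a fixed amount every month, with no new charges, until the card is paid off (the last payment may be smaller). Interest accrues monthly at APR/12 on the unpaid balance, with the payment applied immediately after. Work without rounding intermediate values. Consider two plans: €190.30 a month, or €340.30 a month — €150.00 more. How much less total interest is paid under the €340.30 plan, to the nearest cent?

€417.16

Monthly rate r = 27.5%/12 = 2.29167% = 0.0229167.
At €190.30/mo: n = ⌈−ln(1 − rB₀/P)/ln(1+r)⌉ = 21 payments (last €166.01); total interest = total paid − €3,129.00 = €843.01.
At €340.30/mo: 11 payments (last €151.85); total interest €425.85.
Interest saved = €843.01 − €425.85 = €417.16.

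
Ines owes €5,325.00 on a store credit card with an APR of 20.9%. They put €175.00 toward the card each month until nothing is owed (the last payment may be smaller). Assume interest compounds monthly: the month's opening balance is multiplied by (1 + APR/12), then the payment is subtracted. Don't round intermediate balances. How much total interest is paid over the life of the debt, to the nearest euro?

€2,327

Monthly rate r = 20.9%/12 = 1.74167% = 0.0174167.
Payoff takes n = ⌈−ln(1 − rB₀/P)/ln(1+r)⌉ = ⌈43.723⌉ = 44 payments; the last is €126.76.
Total paid = 43·€175.00 + €126.76 = €7,651.76.
Total interest = total paid − principal = €7,651.76 − €5,325.00 = €2,326.76.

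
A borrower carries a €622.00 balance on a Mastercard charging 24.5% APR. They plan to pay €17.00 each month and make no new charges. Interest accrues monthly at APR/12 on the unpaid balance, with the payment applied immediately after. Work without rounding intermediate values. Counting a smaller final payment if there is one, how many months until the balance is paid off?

Monthly rate r = 24.5%/12 = 2.04167% = 0.0204167.
Recurrence: B ← B·(1+r) − €17.00.
Month 1: interest €12.70; balance after payment €617.70.
Month 2: interest €12.61; balance after payment €613.31.
Closed form: n = −ln(1 − rB₀/P)/ln(1+r) = −ln(0.25299)/ln(1.02042) ≈ 68.003, so the balance reaches zero during payment 69.

69 payments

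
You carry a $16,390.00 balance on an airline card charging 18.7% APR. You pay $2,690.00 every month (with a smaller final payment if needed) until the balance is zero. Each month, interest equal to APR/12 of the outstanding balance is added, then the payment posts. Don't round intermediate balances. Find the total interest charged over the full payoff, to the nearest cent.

Monthly rate r = 18.7%/12 = 1.55833% = 0.0155833.
Payoff takes n = ⌈−ln(1 − rB₀/P)/ln(1+r)⌉ = ⌈6.452⌉ = 7 payments; the last is $1,220.14.
Total paid = 6·$2,690.00 + $1,220.14 = $17,360.14.
Total interest = total paid − principal = $17,360.14 − $16,390.00 = $970.14.

$970.14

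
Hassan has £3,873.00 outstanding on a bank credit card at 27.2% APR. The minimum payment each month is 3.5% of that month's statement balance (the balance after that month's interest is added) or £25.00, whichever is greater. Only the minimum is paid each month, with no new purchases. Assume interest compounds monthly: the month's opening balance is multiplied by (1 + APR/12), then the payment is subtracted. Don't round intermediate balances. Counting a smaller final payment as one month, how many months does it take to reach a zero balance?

175 months

Monthly rate r = 27.2%/12 = 2.26667% = 0.0226667.
While 3.5% of the post-interest balance exceeds £25.00, each month B ← (B·(1+r))·(1 − 0.035), i.e. B shrinks by the factor (1+r)·0.965 = 0.98687.
This holds for months 1–130. Entering month 131 the balance is £695.07; 3.5% of the post-interest balance is now below £25.00, so the flat £25.00 minimum applies from here.
From month 131 a fixed £25.00 at rate r clears £695.07 in 45 more payments. Total: 130 + 45 = 175 months.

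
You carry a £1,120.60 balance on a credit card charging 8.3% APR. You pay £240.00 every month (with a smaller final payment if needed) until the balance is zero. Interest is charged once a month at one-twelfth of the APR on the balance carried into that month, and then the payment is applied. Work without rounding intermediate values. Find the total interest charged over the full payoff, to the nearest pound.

£23

Monthly rate r = 8.3%/12 = 0.691667% = 0.00691667.
Payoff takes n = ⌈−ln(1 − rB₀/P)/ln(1+r)⌉ = ⌈4.763⌉ = 5 payments; the last is £183.18.
Total paid = 4·£240.00 + £183.18 = £1,143.18.
Total interest = total paid − principal = £1,143.18 − £1,120.60 = £22.58.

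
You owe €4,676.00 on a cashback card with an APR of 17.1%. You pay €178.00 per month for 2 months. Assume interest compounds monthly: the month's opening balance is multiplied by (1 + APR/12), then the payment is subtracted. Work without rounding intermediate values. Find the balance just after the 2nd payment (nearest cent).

€4,451.68

Monthly rate r = 17.1%/12 = 1.425% = 0.01425.
Each month: B ← B·(1+r) − €178.00.
Month 1: interest €66.63; balance after payment €4,564.63.
Month 2: interest €65.05; balance after payment €4,451.68.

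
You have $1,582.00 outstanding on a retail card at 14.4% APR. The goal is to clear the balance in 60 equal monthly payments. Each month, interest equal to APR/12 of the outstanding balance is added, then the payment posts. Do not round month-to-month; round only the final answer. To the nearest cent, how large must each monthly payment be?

Monthly rate r = 14.4%/12 = 1.2% = 0.012.
Level-payment amortization: P = B₀·r / (1 − (1+r)^(−n)) = 1582.00·0.012 / (1 − 1.012^(−60)).
Denominator 1 − (1+r)^(−60) = 0.51115717.
P = 18.984 / 0.51115717 ≈ 37.14.

$37.14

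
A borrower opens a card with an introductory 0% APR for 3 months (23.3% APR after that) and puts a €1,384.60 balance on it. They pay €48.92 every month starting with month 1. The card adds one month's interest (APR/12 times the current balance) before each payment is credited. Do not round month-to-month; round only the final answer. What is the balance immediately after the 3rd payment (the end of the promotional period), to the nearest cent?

Promo months 1–3 at r₀ = 0%/12 = 0; months 4+ at r₁ = 23.3%/12 = 0.0194167.
After month 3 (no interest yet): B = €1,384.60 − 3·€48.92 = €1,237.84.

€1,237.84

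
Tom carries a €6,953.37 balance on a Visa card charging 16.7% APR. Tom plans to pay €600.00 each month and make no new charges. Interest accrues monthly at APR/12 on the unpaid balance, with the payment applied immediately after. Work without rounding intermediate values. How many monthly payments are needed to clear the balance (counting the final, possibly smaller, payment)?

Monthly rate r = 16.7%/12 = 1.39167% = 0.0139167.
Recurrence: B ← B·(1+r) − €600.00.
Month 1: interest €96.77; balance after payment €6,450.14.
Month 2: interest €89.76; balance after payment €5,939.90.
Closed form: n = −ln(1 − rB₀/P)/ln(1+r) = −ln(0.83872)/ln(1.01392) ≈ 12.726, so the balance reaches zero during payment 13.

13 months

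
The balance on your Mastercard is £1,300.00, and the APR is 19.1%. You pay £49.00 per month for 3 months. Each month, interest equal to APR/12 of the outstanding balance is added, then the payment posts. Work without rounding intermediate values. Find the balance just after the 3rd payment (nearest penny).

Monthly rate r = 19.1%/12 = 1.59167% = 0.0159167.
Each month: B ← B·(1+r) − £49.00.
Month 1: interest £20.69; balance after payment £1,271.69.
Month 2: interest £20.24; balance after payment £1,242.93.
Month 3: interest £19.78; balance after payment £1,213.72.

£1,213.72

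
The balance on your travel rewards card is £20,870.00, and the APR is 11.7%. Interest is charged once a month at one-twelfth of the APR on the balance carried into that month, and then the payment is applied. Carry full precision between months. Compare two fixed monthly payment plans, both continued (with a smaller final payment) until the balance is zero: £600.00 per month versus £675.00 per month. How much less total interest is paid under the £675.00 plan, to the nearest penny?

£656.55

Monthly rate r = 11.7%/12 = 0.975% = 0.00975.
At £600.00/mo: n = ⌈−ln(1 − rB₀/P)/ln(1+r)⌉ = 43 payments (last £414.50); total interest = total paid − £20,870.00 = £4,744.50.
At £675.00/mo: 37 payments (last £657.95); total interest £4,087.95.
Interest saved = £4,744.50 − £4,087.95 = £656.55.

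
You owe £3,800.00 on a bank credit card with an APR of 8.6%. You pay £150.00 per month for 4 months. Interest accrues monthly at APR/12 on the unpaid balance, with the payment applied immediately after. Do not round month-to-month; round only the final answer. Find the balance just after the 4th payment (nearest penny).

Monthly rate r = 8.6%/12 = 0.716667% = 0.00716667.
Each month: B ← B·(1+r) − £150.00.
Month 1: interest £27.23; balance after payment £3,677.23.
Month 2: interest £26.35; balance after payment £3,553.59.
Month 3: interest £25.47; balance after payment £3,429.05.
Month 4: interest £24.57; balance after payment £3,303.63.

£3,303.63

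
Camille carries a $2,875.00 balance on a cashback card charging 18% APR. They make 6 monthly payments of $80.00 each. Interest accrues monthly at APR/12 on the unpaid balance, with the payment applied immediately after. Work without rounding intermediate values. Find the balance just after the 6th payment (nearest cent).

Monthly rate r = 18%/12 = 1.5% = 0.015.
Each month: B ← B·(1+r) − $80.00.
Month 1: interest $43.12; balance after payment $2,838.12.
Month 2: interest $42.57; balance after payment $2,800.70.
Month 3: interest $42.01; balance after payment $2,762.71.
Month 4: interest $41.44; balance after payment $2,724.15.
Month 5: interest $40.86; balance after payment $2,685.01.
Month 6: interest $40.28; balance after payment $2,645.29.

$2,645.29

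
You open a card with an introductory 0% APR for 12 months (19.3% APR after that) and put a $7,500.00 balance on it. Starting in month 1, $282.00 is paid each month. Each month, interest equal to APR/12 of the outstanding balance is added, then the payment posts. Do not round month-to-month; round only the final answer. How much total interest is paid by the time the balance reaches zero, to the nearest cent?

$613.17

Promo months 1–12 at r₀ = 0%/12 = 0; months 13+ at r₁ = 19.3%/12 = 0.0160833.
After month 12 (no interest yet): B = $7,500.00 − 12·$282.00 = $4,116.00.
Then at r₁ with $282.00/mo: n₂ = −ln(1 − r₁·B/P)/ln(1+r₁) ≈ 16.77 → 17 more payments.
Total paid = 28·$282.00 + $217.17 = $8,113.17; interest = $8,113.17 − $7,500.00 = $613.17.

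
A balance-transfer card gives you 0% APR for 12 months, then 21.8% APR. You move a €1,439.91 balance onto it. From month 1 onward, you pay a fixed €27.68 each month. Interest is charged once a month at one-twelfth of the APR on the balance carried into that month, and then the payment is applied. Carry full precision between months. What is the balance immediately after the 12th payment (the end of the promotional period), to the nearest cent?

€1,107.75

Promo months 1–12 at r₀ = 0%/12 = 0; months 13+ at r₁ = 21.8%/12 = 0.0181667.
After month 12 (no interest yet): B = €1,439.91 − 12·€27.68 = €1,107.75.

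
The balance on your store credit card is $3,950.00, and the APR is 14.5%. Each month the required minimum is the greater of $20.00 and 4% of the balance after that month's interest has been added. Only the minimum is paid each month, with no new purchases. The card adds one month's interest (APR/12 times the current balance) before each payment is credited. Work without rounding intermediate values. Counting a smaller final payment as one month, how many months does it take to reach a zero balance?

Monthly rate r = 14.5%/12 = 1.20833% = 0.0120833.
While 4% of the post-interest balance exceeds $20.00, each month B ← (B·(1+r))·(1 − 0.04), i.e. B shrinks by the factor (1+r)·0.96 = 0.9716.
This holds for months 1–73. Entering month 74 the balance is $482.15; 4% of the post-interest balance is now below $20.00, so the flat $20.00 minimum applies from here.
From month 74 a fixed $20.00 at rate r clears $482.15 in 29 more payments. Total: 73 + 29 = 102 months.

102 months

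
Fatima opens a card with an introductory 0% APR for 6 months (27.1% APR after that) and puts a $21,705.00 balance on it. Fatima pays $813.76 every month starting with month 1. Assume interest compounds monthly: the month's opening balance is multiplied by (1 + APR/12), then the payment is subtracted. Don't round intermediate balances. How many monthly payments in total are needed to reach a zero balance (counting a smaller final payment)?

35 payments

Promo months 1–6 at r₀ = 0%/12 = 0; months 7+ at r₁ = 27.1%/12 = 0.0225833.
After month 6 (no interest yet): B = $21,705.00 − 6·$813.76 = $16,822.44.
Then at r₁ with $813.76/mo: n₂ = −ln(1 − r₁·B/P)/ln(1+r₁) ≈ 28.16 → 29 more payments.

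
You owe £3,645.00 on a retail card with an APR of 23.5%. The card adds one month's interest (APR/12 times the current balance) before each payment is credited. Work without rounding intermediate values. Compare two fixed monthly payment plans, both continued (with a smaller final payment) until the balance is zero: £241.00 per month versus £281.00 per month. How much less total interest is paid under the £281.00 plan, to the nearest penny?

£118.49

Monthly rate r = 23.5%/12 = 1.95833% = 0.0195833.
At £241.00/mo: n = ⌈−ln(1 − rB₀/P)/ln(1+r)⌉ = 19 payments (last £26.96); total interest = total paid − £3,645.00 = £719.96.
At £281.00/mo: 16 payments (last £31.47); total interest £601.47.
Interest saved = £719.96 − £601.47 = £118.49.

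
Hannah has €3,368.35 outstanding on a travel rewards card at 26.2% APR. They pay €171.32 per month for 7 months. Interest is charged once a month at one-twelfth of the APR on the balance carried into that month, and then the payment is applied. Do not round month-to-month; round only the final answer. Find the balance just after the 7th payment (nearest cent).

Monthly rate r = 26.2%/12 = 2.18333% = 0.0218333.
Each month: B ← B·(1+r) − €171.32.
Month 1: interest €73.54; balance after payment €3,270.57.
Month 2: interest €71.41; balance after payment €3,170.66.
Month 3: interest €69.23; balance after payment €3,068.57.
Month 4: interest €67.00; balance after payment €2,964.24.
Month 5: interest €64.72; balance after payment €2,857.64.
Month 6: interest €62.39; balance after payment €2,748.71.
Month 7: interest €60.01; balance after payment €2,637.41.

€2,637.41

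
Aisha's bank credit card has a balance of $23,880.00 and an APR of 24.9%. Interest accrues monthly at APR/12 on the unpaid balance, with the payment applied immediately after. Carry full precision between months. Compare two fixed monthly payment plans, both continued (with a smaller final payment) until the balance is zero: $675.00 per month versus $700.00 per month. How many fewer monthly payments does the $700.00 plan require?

Monthly rate r = 24.9%/12 = 2.075% = 0.02075.
At $675.00/mo: n = ⌈−ln(1 − rB₀/P)/ln(1+r)⌉ = 65 payments (last $336.43); total interest = total paid − $23,880.00 = $19,656.43.
At $700.00/mo: 60 payments (last $642.68); total interest $18,062.68.
Payments saved = 65 − 60 = 5.

5 fewer payments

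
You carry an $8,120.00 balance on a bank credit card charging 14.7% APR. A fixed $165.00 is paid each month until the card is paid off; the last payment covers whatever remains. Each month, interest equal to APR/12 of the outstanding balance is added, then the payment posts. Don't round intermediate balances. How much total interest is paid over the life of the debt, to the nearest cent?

Monthly rate r = 14.7%/12 = 1.225% = 0.01225.
Payoff takes n = ⌈−ln(1 − rB₀/P)/ln(1+r)⌉ = ⌈75.843⌉ = 76 payments; the last is $139.30.
Total paid = 75·$165.00 + $139.30 = $12,514.30.
Total interest = total paid − principal = $12,514.30 − $8,120.00 = $4,394.30.

$4,394.30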